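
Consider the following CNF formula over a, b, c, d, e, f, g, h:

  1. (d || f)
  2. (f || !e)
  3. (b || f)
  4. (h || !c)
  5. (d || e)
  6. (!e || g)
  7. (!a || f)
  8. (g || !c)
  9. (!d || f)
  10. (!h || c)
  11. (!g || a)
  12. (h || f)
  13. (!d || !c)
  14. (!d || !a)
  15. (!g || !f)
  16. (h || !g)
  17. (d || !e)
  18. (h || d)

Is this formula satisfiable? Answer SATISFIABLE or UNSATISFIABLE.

SATISFIABLE

b occurs only positively in the remaining clauses — set b = True.
Set a = False and propagate.
  then g is forced to False.
  then e is forced to False.
  then d is forced to True.
  then c is forced to False.
  then f is forced to True.
  then h is forced to False.
So a = F, b = T, c = F, d = T, e = F, f = T, g = F, h = F is a satisfying assignment.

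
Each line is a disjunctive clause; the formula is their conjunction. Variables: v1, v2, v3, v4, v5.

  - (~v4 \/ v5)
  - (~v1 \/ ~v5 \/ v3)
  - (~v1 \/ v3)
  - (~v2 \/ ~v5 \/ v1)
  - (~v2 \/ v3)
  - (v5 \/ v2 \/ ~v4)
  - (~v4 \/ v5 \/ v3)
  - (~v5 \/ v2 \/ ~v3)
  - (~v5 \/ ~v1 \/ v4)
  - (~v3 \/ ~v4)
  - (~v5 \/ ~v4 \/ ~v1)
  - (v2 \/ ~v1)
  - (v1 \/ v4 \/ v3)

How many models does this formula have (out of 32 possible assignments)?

4

The models are:
  v1=0 v2=0 v3=0 v4=1 v5=1
  v1=0 v2=0 v3=1 v4=0 v5=0
  v1=0 v2=1 v3=1 v4=0 v5=0
  v1=1 v2=1 v3=1 v4=0 v5=0
Count: 4.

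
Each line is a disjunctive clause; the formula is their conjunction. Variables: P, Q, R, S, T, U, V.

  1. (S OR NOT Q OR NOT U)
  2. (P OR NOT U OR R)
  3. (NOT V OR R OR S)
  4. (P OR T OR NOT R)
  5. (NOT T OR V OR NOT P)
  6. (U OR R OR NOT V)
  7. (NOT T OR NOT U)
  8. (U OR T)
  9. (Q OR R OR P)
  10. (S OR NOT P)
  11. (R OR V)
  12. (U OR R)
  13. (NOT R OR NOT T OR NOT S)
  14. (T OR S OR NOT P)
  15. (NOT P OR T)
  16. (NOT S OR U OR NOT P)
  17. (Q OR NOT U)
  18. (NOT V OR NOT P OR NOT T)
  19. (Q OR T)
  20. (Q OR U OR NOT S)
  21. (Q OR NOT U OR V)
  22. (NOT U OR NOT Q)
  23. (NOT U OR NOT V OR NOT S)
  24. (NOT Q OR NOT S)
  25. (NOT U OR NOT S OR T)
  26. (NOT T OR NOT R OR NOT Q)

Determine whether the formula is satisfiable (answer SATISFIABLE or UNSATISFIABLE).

SATISFIABLE

Branch on P: take P = False.
The remaining clauses are satisfied by Q = False, R = True, S = False, T = True, U = False, V = False.
So P=F, Q=F, R=T, S=F, T=T, U=F, V=F is a satisfying assignment.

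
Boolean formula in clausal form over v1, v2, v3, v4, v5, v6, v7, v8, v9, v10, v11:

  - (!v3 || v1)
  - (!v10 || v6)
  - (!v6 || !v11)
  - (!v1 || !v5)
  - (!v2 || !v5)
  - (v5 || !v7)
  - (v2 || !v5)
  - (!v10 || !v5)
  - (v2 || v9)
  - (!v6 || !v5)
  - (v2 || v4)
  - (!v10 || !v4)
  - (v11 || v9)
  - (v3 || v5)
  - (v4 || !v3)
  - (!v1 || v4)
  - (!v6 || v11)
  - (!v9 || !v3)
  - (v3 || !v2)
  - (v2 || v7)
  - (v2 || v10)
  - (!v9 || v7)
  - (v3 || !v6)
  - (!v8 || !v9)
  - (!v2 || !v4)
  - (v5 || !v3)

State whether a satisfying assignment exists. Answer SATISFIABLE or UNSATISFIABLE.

UNSATISFIABLE

v2 = True:
  propagation gives v5=False, v7=False, v3=True; an empty clause results — contradiction.
v2 = False:
  propagation gives v5=False, v7=False; an empty clause results — contradiction.
Every branch closes, so no satisfying assignment exists.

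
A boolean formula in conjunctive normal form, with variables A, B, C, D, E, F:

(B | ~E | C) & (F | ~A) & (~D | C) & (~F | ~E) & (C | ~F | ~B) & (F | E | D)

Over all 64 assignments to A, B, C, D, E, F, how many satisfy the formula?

Split on F, then C.
  F=T, C=T: forces E=F; A, B, D free → 2^3 = 8.
  F=T, C=F: remaining (A,B,D,E) ∈ {(F,F,F,F); (T,F,F,F)} — 2.
  F=F, C=T: B free; 3 ways for (A,D,E) × 2^1 = 6.
  F=F, C=F: remaining (A,B,D,E) ∈ {(F,T,F,T)} — 1.
Total: 8 + 2 + 6 + 1 = 17.

17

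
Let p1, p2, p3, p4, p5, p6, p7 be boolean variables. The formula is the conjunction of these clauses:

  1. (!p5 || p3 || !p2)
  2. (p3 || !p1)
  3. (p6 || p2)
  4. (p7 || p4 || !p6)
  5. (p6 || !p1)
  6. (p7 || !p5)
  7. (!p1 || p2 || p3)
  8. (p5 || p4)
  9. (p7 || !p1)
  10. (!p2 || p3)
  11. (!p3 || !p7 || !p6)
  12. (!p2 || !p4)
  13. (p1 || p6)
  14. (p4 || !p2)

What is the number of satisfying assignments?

The models are:
  p1=F p2=F p3=F p4=F p5=T p6=T p7=T
  p1=F p2=F p3=F p4=T p5=F p6=T p7=F
  p1=F p2=F p3=F p4=T p5=F p6=T p7=T
  p1=F p2=F p3=F p4=T p5=T p6=T p7=T
  p1=F p2=F p3=T p4=T p5=F p6=T p7=F
That's 5 in total.

5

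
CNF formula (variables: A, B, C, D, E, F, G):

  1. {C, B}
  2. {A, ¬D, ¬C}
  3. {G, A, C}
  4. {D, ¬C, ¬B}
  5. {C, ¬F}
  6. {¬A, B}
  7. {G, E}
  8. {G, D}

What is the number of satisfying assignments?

19

Split on C, then A.
  C=1, A=1: F free; 3 ways for (B,D,E,G) × 2^1 = 6.
  C=1, A=0: remaining (B,D,E,F,G) ∈ {(0,0,0,0,1); (0,0,0,1,1); (0,0,1,0,1); (0,0,1,1,1)} — 4.
  C=0, A=1: 5 of the 32 assignments to (B,D,E,F,G) work.
  C=0, A=0: remaining (B,D,E,F,G) ∈ {(1,0,0,0,1); (1,0,1,0,1); (1,1,0,0,1); (1,1,1,0,1)} — 4.
Total: 6 + 4 + 5 + 4 = 19.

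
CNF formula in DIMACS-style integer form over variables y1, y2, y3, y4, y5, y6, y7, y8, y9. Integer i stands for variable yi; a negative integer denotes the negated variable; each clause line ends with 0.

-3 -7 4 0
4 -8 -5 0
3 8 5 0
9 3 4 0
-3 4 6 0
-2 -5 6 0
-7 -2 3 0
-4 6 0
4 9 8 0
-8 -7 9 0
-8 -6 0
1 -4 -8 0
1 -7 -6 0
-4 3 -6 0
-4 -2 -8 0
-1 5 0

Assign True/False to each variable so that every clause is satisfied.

y1=False, y2=False, y3=True, y4=True, y5=False, y6=True, y7=False, y8=False, y9=False

Pure literal: y2 appears only negated; assign y2 = False.
y7 occurs only negated in the remaining clauses — set y7 = False.
Set y1 = False and propagate.
For the remaining variables, y3 = True, y4 = True, y5 = False, y6 = True, y8 = False, y9 = False works.
Every clause has at least one true literal under this assignment.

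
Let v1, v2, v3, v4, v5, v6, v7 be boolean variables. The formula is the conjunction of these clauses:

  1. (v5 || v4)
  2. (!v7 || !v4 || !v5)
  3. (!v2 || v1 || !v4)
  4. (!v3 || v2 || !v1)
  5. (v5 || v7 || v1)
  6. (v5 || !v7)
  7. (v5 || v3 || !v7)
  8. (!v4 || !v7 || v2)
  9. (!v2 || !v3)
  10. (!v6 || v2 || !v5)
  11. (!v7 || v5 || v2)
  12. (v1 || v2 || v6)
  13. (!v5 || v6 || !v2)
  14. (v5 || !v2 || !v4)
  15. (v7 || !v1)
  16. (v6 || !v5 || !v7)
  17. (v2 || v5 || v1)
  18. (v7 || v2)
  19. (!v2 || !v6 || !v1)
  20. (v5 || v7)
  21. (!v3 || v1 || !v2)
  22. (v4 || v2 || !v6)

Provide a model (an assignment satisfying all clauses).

v1 = F, v2 = T, v3 = F, v4 = F, v5 = T, v6 = T, v7 = F

Check each clause:
  1. (v4 || v5) — v5 is true.
  2. (!v4 || !v7 || !v5) — !v7 is true.
  3. (!v2 || v1 || !v4) — !v4 is true.
  4. (v2 || !v3 || !v1) — v2 is true.
  5. (v5 || v7 || v1) — v5 is true.
  6. (v5 || !v7) — !v7 is true.
  7. (v5 || !v7 || v3) — !v7 is true.
  8. (!v7 || !v4 || v2) — !v7 is true.
  9. (!v3 || !v2) — !v3 is true.
  10. (!v6 || v2 || !v5) — v2 is true.
  11. (v2 || v5 || !v7) — !v7 is true.
  12. (v6 || v1 || v2) — v2 is true.
  13. (v6 || !v5 || !v2) — v6 is true.
  14. (v5 || !v2 || !v4) — !v4 is true.
  15. (!v1 || v7) — !v1 is true.
  16. (!v5 || v6 || !v7) — !v7 is true.
  17. (v1 || v5 || v2) — v2 is true.
  18. (v7 || v2) — v2 is true.
  19. (!v1 || !v6 || !v2) — !v1 is true.
  20. (v7 || v5) — v5 is true.
  21. (!v3 || v1 || !v2) — !v3 is true.
  22. (v2 || !v6 || v4) — v2 is true.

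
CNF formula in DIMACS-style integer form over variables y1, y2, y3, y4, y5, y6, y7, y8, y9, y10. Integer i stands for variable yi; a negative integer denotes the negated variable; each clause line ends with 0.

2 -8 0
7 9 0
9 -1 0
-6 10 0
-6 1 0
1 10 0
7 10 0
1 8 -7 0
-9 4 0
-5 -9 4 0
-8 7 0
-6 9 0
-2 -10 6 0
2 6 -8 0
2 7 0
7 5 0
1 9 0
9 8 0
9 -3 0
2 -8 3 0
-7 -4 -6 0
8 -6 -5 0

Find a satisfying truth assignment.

y1=True  y2=False  y3=False  y4=True  y5=False  y6=False  y7=True  y8=False  y9=True  y10=False

Try y1 = True.
  then y9 is forced to True.
  then y4 is forced to True.
Branch on y2: take y2 = False.
  then y8 is forced to False.
  then y7 is forced to True.
  then y6 is forced to False.
y3, y5, y10 are now unconstrained; take y3 = False, y5 = False, y10 = False.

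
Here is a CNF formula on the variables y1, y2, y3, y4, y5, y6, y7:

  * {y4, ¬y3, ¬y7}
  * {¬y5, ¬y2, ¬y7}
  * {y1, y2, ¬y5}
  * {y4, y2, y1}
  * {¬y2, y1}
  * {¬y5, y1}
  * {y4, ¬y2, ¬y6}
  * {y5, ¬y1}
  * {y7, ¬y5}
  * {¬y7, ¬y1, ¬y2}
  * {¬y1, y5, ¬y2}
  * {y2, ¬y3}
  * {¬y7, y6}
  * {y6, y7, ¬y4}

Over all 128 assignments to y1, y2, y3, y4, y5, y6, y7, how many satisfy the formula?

4

Satisfying assignments:
  y1=0 y2=0 y3=0 y4=1 y5=0 y6=1 y7=0
  y1=0 y2=0 y3=0 y4=1 y5=0 y6=1 y7=1
  y1=1 y2=0 y3=0 y4=0 y5=1 y6=1 y7=1
  y1=1 y2=0 y3=0 y4=1 y5=1 y6=1 y7=1
That's 4 in total.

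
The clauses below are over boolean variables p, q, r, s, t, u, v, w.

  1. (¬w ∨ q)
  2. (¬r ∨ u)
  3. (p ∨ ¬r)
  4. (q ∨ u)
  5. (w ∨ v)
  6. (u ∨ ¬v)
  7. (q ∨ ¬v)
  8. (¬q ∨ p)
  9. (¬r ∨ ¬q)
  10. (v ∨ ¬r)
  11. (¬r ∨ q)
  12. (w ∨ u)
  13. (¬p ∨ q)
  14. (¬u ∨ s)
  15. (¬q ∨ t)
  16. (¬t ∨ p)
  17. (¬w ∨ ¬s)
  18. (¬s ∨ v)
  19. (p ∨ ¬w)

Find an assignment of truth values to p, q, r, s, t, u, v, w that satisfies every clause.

p = 1  q = 1  r = 0  s = 0  t = 1  u = 0  v = 0  w = 1

Check each clause:
  1. (¬w ∨ q) — q is true.
  2. (¬r ∨ u) — ¬r is true.
  3. (p ∨ ¬r) — p is true.
  4. (q ∨ u) — q is true.
  5. (w ∨ v) — w is true.
  6. (¬v ∨ u) — ¬v is true.
  7. (¬v ∨ q) — ¬v is true.
  8. (p ∨ ¬q) — p is true.
  9. (¬q ∨ ¬r) — ¬r is true.
  10. (¬r ∨ v) — ¬r is true.
  11. (¬r ∨ q) — q is true.
  12. (w ∨ u) — w is true.
  13. (q ∨ ¬p) — q is true.
  14. (¬u ∨ s) — ¬u is true.
  15. (t ∨ ¬q) — t is true.
  16. (¬t ∨ p) — p is true.
  17. (¬s ∨ ¬w) — ¬s is true.
  18. (v ∨ ¬s) — ¬s is true.
  19. (p ∨ ¬w) — p is true.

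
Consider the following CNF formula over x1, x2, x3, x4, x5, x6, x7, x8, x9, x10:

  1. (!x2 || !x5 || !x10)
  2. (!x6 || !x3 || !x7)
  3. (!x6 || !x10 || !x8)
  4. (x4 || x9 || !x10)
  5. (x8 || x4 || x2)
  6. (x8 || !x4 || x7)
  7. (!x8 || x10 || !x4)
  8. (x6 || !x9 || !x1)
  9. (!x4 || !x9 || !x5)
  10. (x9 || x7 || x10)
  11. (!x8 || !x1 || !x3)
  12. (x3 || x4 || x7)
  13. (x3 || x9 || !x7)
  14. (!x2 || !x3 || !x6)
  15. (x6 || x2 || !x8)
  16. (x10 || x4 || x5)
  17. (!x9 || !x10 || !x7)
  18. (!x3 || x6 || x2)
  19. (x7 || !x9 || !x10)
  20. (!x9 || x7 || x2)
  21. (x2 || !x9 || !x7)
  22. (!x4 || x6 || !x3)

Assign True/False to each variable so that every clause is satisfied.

x1=1, x2=1, x3=0, x4=1, x5=0, x6=0, x7=0, x8=1, x9=0, x10=1

Check each clause:
  1. (!x10 || !x2 || !x5) — !x5 is true.
  2. (!x7 || !x6 || !x3) — !x7 is true.
  3. (!x6 || !x8 || !x10) — !x6 is true.
  4. (!x10 || x9 || x4) — x4 is true.
  5. (x4 || x2 || x8) — x8 is true.
  6. (x8 || !x4 || x7) — x8 is true.
  7. (x10 || !x8 || !x4) — x10 is true.
  8. (x6 || !x1 || !x9) — !x9 is true.
  9. (!x5 || !x9 || !x4) — !x5 is true.
  10. (x10 || x9 || x7) — x10 is true.
  11. (!x8 || !x1 || !x3) — !x3 is true.
  12. (x4 || x7 || x3) — x4 is true.
  13. (x3 || x9 || !x7) — !x7 is true.
  14. (!x3 || !x6 || !x2) — !x6 is true.
  15. (!x8 || x6 || x2) — x2 is true.
  16. (x10 || x5 || x4) — x10 is true.
  17. (!x10 || !x7 || !x9) — !x7 is true.
  18. (x6 || x2 || !x3) — x2 is true.
  19. (!x9 || !x10 || x7) — !x9 is true.
  20. (x7 || x2 || !x9) — x2 is true.
  21. (x2 || !x9 || !x7) — !x7 is true.
  22. (!x4 || x6 || !x3) — !x3 is true.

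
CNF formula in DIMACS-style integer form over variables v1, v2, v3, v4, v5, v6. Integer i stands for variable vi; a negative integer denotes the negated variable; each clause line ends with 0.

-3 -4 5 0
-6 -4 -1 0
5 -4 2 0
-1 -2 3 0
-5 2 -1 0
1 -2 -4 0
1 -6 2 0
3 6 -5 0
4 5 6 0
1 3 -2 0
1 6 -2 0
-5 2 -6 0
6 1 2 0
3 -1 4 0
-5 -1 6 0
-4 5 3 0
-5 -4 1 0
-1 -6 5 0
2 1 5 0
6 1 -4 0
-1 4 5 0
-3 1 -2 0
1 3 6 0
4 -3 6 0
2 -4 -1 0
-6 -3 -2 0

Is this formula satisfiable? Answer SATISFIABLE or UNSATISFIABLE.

UNSATISFIABLE

v1 = True:
  v5 = True:
    propagation gives v2=True, v3=True, v6=True; an empty clause results — contradiction.
  v5 = False:
    propagation gives v6=False, v4=True, v3=False; an empty clause results — contradiction.
v1 = False:
  v2 = True:
    propagation gives v4=False, v3=True; an empty clause results — contradiction.
  v2 = False:
    propagation gives v6=False; an empty clause results — contradiction.
Every branch closes, so no satisfying assignment exists.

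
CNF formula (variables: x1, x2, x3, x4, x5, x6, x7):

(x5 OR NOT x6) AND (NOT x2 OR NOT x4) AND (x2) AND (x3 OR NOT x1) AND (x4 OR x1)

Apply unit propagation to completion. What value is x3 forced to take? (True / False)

True

Unit clause (x2) sets x2 = True.
(NOT x2 OR NOT x4) with x2 = True leaves only NOT x4, so x4 = False.
From (x4 OR x1) and x4 = False: x1 = True.
From (x3 OR NOT x1) and x1 = True: x3 = True.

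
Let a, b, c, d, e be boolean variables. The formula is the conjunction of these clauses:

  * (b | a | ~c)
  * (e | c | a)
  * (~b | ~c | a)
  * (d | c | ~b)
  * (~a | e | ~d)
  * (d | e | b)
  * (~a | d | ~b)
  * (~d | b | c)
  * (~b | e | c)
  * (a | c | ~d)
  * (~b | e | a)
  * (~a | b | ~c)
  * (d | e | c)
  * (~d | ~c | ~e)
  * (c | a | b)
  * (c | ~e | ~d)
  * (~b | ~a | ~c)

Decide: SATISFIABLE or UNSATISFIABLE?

SATISFIABLE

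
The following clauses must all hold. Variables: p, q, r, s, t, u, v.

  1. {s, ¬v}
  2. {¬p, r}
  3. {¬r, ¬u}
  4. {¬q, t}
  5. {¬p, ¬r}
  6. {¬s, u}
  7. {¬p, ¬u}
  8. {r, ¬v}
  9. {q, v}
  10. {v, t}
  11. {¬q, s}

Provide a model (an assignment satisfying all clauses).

p = False, q = True, r = False, s = True, t = True, u = True, v = False

Pure literal: p appears only negated; assign p = False.
t occurs only positively in the remaining clauses — set t = True.
Branch on q: take q = True.
  then s is forced to True.
  then u is forced to True.
  then r is forced to False.
  then v is forced to False.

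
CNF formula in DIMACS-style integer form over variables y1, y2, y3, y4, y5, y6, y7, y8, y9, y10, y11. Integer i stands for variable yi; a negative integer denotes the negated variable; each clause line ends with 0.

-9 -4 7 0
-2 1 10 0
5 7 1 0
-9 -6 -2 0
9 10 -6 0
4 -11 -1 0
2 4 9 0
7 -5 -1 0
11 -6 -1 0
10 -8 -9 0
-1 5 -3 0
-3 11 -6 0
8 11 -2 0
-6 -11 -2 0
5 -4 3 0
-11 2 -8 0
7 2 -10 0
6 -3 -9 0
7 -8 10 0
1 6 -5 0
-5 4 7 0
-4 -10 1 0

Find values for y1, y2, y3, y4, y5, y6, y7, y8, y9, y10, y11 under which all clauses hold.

y1 = T, y2 = F, y3 = F, y4 = F, y5 = T, y6 = F, y7 = T, y8 = T, y9 = T, y10 = T, y11 = F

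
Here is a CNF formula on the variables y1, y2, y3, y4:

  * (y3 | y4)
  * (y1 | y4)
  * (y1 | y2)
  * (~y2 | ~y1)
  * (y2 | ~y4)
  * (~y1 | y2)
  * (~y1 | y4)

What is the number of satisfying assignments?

Satisfying assignments:
  y1=F y2=T y3=F y4=T
  y1=F y2=T y3=T y4=T
Count: 2.

2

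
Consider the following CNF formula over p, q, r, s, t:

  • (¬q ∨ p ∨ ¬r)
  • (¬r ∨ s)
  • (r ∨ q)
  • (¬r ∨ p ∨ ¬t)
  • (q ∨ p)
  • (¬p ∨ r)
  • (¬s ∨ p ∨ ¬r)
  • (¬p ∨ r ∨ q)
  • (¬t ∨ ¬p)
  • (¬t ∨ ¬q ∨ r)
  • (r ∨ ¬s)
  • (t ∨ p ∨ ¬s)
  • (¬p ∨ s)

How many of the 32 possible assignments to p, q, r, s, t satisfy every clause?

The models are:
  p=F q=T r=F s=F t=F
  p=T q=F r=T s=T t=F
  p=T q=T r=T s=T t=F
That's 3 in total.

3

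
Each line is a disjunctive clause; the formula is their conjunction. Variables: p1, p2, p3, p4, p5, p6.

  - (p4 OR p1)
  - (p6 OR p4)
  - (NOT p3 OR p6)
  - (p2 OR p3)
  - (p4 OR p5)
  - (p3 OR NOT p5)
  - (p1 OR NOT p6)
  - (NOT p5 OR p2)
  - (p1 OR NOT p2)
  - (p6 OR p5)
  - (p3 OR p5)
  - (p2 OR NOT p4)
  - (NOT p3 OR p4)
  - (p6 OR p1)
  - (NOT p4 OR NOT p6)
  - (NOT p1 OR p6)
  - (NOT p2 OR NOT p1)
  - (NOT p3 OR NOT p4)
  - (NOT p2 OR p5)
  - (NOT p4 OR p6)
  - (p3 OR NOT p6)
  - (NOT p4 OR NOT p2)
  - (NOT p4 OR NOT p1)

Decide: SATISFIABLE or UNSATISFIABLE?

UNSATISFIABLE

p4 = True:
  propagation gives p2=True; an empty clause results — contradiction.
p4 = False:
  propagation gives p1=True, p6=True, p5=True, p3=True; an empty clause results — contradiction.
Every branch closes, so no satisfying assignment exists.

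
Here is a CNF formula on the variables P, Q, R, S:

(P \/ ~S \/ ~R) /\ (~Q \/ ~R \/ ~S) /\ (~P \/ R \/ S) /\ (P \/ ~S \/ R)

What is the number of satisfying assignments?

Case analysis on R and S:
  R=1, S=1: remaining (P,Q) ∈ {(1,0)} — 1.
  R=1, S=0: remaining (P,Q) ∈ {(0,0); (0,1); (1,0); (1,1)} — 4.
  R=0, S=1: remaining (P,Q) ∈ {(1,0); (1,1)} — 2.
  R=0, S=0: remaining (P,Q) ∈ {(0,0); (0,1)} — 2.
Total: 1 + 4 + 2 + 2 = 9.

9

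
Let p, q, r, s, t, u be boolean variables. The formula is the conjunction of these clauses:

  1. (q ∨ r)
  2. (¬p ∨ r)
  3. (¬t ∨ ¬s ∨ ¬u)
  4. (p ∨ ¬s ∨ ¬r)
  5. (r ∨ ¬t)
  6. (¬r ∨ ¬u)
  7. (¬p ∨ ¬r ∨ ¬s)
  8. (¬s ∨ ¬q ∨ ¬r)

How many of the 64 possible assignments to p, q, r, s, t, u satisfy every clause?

Case analysis on r and s:
  r=1, s=1: a clause becomes empty — 0.
  r=1, s=0: forces u=0; p, q, t free → 2^3 = 8.
  r=0, s=1: remaining (p,q,t,u) ∈ {(0,1,0,0); (0,1,0,1)} — 2.
  r=0, s=0: remaining (p,q,t,u) ∈ {(0,1,0,0); (0,1,0,1)} — 2.
Total: 0 + 8 + 2 + 2 = 12.

12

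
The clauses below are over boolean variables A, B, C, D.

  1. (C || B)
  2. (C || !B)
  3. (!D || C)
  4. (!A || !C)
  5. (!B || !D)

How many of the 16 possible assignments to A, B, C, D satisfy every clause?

3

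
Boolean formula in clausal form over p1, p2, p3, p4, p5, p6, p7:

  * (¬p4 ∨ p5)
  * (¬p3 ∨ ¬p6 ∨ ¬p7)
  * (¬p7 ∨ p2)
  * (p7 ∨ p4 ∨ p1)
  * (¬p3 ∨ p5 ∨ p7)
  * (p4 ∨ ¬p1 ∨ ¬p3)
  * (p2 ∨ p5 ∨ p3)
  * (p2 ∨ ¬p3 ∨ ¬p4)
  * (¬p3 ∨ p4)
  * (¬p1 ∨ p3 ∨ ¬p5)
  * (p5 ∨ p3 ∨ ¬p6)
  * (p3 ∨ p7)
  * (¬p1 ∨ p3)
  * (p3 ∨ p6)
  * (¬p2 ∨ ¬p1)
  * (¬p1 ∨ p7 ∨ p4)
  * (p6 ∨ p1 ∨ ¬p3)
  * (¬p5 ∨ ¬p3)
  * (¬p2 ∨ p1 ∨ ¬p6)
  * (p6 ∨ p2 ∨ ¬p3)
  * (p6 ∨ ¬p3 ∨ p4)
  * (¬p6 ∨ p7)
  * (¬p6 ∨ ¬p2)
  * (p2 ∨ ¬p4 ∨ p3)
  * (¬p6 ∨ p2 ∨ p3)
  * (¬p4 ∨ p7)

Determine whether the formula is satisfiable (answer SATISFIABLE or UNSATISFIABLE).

p3 = True:
  propagation gives p4=True, p5=True; an empty clause results — contradiction.
p3 = False:
  propagation gives p7=True, p2=True, p1=False, p6=True; an empty clause results — contradiction.
Every branch closes, so no satisfying assignment exists.

UNSATISFIABLE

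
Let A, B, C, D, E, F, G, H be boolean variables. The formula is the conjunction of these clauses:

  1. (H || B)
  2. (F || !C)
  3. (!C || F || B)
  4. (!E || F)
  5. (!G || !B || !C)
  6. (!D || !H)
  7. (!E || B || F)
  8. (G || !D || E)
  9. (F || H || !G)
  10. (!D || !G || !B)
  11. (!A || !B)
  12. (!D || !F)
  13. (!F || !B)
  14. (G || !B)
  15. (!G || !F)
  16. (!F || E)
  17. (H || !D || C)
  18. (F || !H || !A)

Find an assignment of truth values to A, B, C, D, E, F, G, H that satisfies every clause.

Pure literal: A appears only negated; assign A = False.
Pure literal: D appears only negated; assign D = False.
Set B = True and propagate.
  then F is forced to False.
  then C is forced to False.
  then E is forced to False.
  then G is forced to True.
  then H is forced to True.
Every clause has at least one true literal under this assignment.

A=False  B=True  C=False  D=False  E=False  F=False  G=True  H=True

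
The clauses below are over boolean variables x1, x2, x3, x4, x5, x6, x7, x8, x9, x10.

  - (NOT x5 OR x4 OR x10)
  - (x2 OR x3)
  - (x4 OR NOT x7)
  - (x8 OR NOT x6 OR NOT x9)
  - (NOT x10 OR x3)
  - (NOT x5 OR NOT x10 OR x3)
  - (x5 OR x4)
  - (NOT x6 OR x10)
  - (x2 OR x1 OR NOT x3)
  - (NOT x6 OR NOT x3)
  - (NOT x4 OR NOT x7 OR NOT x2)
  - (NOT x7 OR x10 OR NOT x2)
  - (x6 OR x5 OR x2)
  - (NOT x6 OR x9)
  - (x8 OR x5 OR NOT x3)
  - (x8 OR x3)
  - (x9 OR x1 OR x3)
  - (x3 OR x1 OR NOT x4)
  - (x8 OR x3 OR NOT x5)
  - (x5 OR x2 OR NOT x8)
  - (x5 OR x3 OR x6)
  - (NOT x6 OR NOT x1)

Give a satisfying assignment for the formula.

x1=True, x2=False, x3=True, x4=True, x5=True, x6=False, x7=True, x8=False, x9=True, x10=True

Try x1 = True.
  then x6 is forced to False.
Branch on x2: take x2 = False.
  then x3 is forced to True.
  then x5 is forced to True.
For the remaining variables, x4 = True, x7 = True, x8 = False, x9 = True, x10 = True works.
Every clause has at least one true literal under this assignment.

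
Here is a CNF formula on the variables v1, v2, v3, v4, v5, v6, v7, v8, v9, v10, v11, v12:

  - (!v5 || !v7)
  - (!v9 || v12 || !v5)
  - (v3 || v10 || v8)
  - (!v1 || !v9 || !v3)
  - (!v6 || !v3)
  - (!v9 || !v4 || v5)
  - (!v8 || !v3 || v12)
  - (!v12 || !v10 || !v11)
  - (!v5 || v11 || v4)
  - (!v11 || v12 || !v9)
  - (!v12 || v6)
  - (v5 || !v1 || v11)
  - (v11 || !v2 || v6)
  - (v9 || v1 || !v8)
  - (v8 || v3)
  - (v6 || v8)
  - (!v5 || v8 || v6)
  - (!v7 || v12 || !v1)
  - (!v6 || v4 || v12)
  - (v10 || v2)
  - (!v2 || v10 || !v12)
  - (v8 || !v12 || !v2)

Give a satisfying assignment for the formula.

v1=1, v2=1, v3=0, v4=1, v5=1, v6=0, v7=0, v8=1, v9=0, v10=1, v11=1, v12=0

Check each clause:
  1. (!v7 || !v5) — !v7 is true.
  2. (!v9 || !v5 || v12) — !v9 is true.
  3. (v10 || v3 || v8) — v8 is true.
  4. (!v3 || !v1 || !v9) — !v3 is true.
  5. (!v3 || !v6) — !v6 is true.
  6. (v5 || !v9 || !v4) — v5 is true.
  7. (!v8 || !v3 || v12) — !v3 is true.
  8. (!v12 || !v11 || !v10) — !v12 is true.
  9. (v11 || v4 || !v5) — v11 is true.
  10. (v12 || !v9 || !v11) — !v9 is true.
  11. (!v12 || v6) — !v12 is true.
  12. (!v1 || v5 || v11) — v11 is true.
  13. (v11 || v6 || !v2) — v11 is true.
  14. (v1 || !v8 || v9) — v1 is true.
  15. (v8 || v3) — v8 is true.
  16. (v6 || v8) — v8 is true.
  17. (v8 || !v5 || v6) — v8 is true.
  18. (v12 || !v7 || !v1) — !v7 is true.
  19. (v12 || v4 || !v6) — !v6 is true.
  20. (v10 || v2) — v2 is true.
  21. (!v2 || v10 || !v12) — v10 is true.
  22. (!v2 || !v12 || v8) — v8 is true.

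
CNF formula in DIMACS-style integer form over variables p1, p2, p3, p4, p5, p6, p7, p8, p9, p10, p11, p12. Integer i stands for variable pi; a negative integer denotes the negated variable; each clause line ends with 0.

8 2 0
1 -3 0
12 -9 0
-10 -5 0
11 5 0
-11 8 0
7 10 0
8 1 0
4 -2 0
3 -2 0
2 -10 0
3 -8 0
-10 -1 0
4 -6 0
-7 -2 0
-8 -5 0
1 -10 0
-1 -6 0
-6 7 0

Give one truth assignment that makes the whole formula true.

p6 occurs only negated in the remaining clauses — set p6 = False.
Pure literal: p9 appears only negated; assign p9 = False.
Set p1 = True and propagate.
  then p10 is forced to False.
  then p7 is forced to True.
  then p2 is forced to False.
  then p8 is forced to True.
  then p3 is forced to True.
  then p5 is forced to False.
  then p11 is forced to True.
p4, p12 are now unconstrained; take p4 = False, p12 = False.
Every clause has at least one true literal under this assignment.

p1=True, p2=False, p3=True, p4=False, p5=False, p6=False, p7=True, p8=True, p9=False, p10=False, p11=True, p12=False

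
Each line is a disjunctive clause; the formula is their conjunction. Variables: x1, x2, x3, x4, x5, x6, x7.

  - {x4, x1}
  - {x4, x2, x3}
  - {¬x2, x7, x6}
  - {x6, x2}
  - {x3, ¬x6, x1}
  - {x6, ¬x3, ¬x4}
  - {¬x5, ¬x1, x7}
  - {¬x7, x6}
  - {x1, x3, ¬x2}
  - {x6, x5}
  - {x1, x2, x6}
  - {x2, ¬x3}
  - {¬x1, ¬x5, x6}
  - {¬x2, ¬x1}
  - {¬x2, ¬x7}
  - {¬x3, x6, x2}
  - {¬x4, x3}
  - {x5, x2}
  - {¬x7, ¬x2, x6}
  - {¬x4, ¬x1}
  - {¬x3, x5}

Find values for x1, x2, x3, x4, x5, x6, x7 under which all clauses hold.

x1=F, x2=T, x3=T, x4=T, x5=T, x6=T, x7=F

Set x1 = False and propagate.
  then x4 is forced to True.
  then x3 is forced to True.
  then x6 is forced to True.
  then x2 is forced to True.
  then x7 is forced to False.
  then x5 is forced to True.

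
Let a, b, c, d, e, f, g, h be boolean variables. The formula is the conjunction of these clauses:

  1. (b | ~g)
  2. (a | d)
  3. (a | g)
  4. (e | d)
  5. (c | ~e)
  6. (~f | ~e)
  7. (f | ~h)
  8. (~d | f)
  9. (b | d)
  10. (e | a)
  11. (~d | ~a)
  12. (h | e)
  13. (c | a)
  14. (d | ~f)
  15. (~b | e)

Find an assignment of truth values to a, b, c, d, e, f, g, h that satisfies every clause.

Pure literal: c appears only positively; assign c = True.
Set a = True and propagate.
  then d is forced to False.
  then e is forced to True.
  then f is forced to False.
  then h is forced to False.
  then b is forced to True.
g is now unconstrained; take g = False.

a=True, b=True, c=True, d=False, e=True, f=False, g=False, h=False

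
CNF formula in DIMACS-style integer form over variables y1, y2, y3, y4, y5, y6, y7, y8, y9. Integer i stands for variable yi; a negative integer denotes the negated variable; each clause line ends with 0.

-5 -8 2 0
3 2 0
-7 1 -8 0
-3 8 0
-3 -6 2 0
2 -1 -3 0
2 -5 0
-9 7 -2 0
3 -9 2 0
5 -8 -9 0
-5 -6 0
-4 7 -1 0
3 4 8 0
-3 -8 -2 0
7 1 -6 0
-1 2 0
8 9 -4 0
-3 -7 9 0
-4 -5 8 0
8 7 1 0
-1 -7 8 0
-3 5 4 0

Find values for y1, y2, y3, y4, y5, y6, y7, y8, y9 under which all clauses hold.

y1 = T, y2 = T, y3 = F, y4 = F, y5 = F, y6 = T, y7 = T, y8 = T, y9 = F

Check each clause:
  1. (y2 || !y8 || !y5) — y2 is true.
  2. (y2 || y3) — y2 is true.
  3. (!y8 || y1 || !y7) — y1 is true.
  4. (!y3 || y8) — y8 is true.
  5. (y2 || !y6 || !y3) — y2 is true.
  6. (!y3 || !y1 || y2) — y2 is true.
  7. (y2 || !y5) — y2 is true.
  8. (!y9 || !y2 || y7) — !y9 is true.
  9. (y3 || !y9 || y2) — y2 is true.
  10. (!y8 || y5 || !y9) — !y9 is true.
  11. (!y5 || !y6) — !y5 is true.
  12. (!y4 || y7 || !y1) — !y4 is true.
  13. (y8 || y4 || y3) — y8 is true.
  14. (!y2 || !y8 || !y3) — !y3 is true.
  15. (y7 || !y6 || y1) — y1 is true.
  16. (y2 || !y1) — y2 is true.
  17. (y8 || y9 || !y4) — y8 is true.
  18. (!y3 || !y7 || y9) — !y3 is true.
  19. (!y4 || !y5 || y8) — y8 is true.
  20. (y1 || y7 || y8) — y8 is true.
  21. (y8 || !y7 || !y1) — y8 is true.
  22. (y5 || !y3 || y4) — !y3 is true.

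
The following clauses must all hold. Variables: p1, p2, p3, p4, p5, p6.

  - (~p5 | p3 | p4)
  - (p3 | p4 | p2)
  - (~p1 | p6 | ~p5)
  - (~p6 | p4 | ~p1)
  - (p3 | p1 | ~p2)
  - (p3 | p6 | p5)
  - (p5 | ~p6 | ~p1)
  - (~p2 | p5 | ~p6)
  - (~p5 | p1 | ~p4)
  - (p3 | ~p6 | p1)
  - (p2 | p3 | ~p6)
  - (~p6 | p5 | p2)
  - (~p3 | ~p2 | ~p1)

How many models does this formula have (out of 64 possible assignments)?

12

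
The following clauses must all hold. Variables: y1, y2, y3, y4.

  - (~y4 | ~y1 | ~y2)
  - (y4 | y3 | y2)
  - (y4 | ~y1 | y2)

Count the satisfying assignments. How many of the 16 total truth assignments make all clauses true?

Split on y2, then y4.
  y2=1, y4=1: remaining (y1,y3) ∈ {(0,0); (0,1)} — 2.
  y2=1, y4=0: remaining (y1,y3) ∈ {(0,0); (0,1); (1,0); (1,1)} — 4.
  y2=0, y4=1: remaining (y1,y3) ∈ {(0,0); (0,1); (1,0); (1,1)} — 4.
  y2=0, y4=0: remaining (y1,y3) ∈ {(0,1)} — 1.
Total: 2 + 4 + 4 + 1 = 11.

11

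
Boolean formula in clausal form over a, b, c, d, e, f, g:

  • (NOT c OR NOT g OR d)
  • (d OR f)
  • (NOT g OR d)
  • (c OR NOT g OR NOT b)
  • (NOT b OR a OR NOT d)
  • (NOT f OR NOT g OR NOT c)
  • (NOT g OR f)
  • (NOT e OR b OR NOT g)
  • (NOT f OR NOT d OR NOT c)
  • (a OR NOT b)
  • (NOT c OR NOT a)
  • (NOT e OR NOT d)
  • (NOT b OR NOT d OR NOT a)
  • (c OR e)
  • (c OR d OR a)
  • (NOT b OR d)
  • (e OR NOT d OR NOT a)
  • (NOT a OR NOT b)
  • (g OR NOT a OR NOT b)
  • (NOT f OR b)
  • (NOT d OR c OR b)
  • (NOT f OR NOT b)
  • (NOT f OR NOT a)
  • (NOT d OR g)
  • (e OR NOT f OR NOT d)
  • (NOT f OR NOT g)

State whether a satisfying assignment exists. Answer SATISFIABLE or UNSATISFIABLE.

UNSATISFIABLE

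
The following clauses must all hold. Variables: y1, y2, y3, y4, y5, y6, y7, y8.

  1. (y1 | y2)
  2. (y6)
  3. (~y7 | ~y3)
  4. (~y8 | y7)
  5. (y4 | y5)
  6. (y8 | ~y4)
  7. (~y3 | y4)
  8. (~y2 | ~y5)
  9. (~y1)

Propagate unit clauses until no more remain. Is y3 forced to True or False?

(y6) is a unit clause: y6 = True.
(~y1) is a unit clause: y1 = False.
(y2 | y1) with y1 = False leaves only y2, so y2 = True.
(~y2 | ~y5): since y2 = True, the clause reduces to (~y5). y5 = False.
From (y4 | y5) and y5 = False: y4 = True.
(y8 | ~y4): since y4 = True, the clause reduces to (y8). y8 = True.
In (~y8 | y7), ~y8 is now false; y7 must hold, so y7 = True.
(~y3 | ~y7) with y7 = True leaves only ~y3, so y3 = False.

False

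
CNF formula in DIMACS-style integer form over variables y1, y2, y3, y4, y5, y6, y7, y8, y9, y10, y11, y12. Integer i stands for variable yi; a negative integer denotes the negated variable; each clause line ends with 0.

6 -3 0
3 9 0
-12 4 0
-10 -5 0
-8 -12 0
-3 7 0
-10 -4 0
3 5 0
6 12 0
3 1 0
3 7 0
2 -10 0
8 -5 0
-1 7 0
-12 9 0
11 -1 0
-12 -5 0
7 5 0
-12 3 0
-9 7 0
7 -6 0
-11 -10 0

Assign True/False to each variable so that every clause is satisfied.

y1 = False, y2 = True, y3 = True, y4 = True, y5 = False, y6 = True, y7 = True, y8 = True, y9 = True, y10 = False, y11 = True, y12 = False

Check each clause:
  1. (!y3 || y6) — y6 is true.
  2. (y9 || y3) — y9 is true.
  3. (!y12 || y4) — y4 is true.
  4. (!y10 || !y5) — !y5 is true.
  5. (!y8 || !y12) — !y12 is true.
  6. (y7 || !y3) — y7 is true.
  7. (!y10 || !y4) — !y10 is true.
  8. (y3 || y5) — y3 is true.
  9. (y6 || y12) — y6 is true.
  10. (y1 || y3) — y3 is true.
  11. (y7 || y3) — y3 is true.
  12. (!y10 || y2) — y2 is true.
  13. (!y5 || y8) — y8 is true.
  14. (!y1 || y7) — !y1 is true.
  15. (!y12 || y9) — y9 is true.
  16. (!y1 || y11) — y11 is true.
  17. (!y5 || !y12) — !y5 is true.
  18. (y5 || y7) — y7 is true.
  19. (y3 || !y12) — y3 is true.
  20. (!y9 || y7) — y7 is true.
  21. (!y6 || y7) — y7 is true.
  22. (!y11 || !y10) — !y10 is true.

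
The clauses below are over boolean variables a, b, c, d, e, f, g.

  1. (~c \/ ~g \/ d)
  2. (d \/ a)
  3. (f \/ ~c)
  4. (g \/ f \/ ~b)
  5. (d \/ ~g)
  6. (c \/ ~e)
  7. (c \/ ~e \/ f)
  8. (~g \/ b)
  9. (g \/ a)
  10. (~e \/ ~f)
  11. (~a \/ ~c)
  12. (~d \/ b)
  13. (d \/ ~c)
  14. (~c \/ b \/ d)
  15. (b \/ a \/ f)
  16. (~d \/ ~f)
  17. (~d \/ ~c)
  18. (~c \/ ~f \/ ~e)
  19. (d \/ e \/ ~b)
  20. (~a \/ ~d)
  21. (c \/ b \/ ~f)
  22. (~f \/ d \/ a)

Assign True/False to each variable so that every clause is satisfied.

a = True, b = False, c = False, d = False, e = False, f = False, g = False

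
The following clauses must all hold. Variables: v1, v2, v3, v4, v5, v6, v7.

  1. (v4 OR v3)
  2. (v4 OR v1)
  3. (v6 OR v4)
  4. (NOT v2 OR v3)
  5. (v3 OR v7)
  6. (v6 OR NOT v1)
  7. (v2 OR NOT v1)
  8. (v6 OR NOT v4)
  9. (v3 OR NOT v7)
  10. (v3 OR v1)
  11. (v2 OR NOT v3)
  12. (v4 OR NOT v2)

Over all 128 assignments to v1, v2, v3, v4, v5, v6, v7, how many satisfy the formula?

Case analysis on v3 and v4:
  v3=1, v4=1: forces v2=1; v6=1; v1, v5, v7 free → 2^3 = 8.
  v3=1, v4=0: a clause becomes empty — 0.
  v3=0, v4=1: a clause becomes empty — 0.
  v3=0, v4=0: a clause becomes empty — 0.
Total: 8 + 0 + 0 + 0 = 8.

8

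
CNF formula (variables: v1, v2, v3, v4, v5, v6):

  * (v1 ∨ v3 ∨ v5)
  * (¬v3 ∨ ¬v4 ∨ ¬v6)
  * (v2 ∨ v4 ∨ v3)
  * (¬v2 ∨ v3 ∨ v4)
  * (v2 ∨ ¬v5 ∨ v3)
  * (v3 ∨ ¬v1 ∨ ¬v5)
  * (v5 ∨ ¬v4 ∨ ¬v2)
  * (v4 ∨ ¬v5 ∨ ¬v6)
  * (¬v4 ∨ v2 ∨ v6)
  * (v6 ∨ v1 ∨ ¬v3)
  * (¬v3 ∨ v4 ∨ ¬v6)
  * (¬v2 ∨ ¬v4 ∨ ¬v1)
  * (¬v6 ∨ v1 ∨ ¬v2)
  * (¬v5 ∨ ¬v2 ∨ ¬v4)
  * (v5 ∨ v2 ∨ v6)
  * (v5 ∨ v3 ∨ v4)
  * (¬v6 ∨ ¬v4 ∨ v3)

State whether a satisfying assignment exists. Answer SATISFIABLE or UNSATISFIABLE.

Branch on v1: take v1 = True.
Try v2 = True.
  then v4 is forced to False.
  then v3 is forced to True.
  then v6 is forced to False.
v5 is now unconstrained; take v5 = True.
Every clause has at least one true literal under this assignment.
So v1 = True  v2 = True  v3 = True  v4 = False  v5 = True  v6 = False is a satisfying assignment.

SATISFIABLE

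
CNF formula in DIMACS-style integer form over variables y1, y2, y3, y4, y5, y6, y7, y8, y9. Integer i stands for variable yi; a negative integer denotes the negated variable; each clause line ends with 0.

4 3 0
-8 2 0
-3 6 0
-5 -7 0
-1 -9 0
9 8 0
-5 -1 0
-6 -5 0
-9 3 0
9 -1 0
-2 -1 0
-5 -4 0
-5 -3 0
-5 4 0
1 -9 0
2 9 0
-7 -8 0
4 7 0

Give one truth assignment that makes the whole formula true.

y1 = F  y2 = T  y3 = F  y4 = T  y5 = F  y6 = F  y7 = F  y8 = T  y9 = F

Check each clause:
  1. {y4, y3} — y4 is true.
  2. {y2, ¬y8} — y2 is true.
  3. {y6, ¬y3} — ¬y3 is true.
  4. {¬y5, ¬y7} — ¬y7 is true.
  5. {¬y9, ¬y1} — ¬y1 is true.
  6. {y8, y9} — y8 is true.
  7. {¬y5, ¬y1} — ¬y5 is true.
  8. {¬y6, ¬y5} — ¬y6 is true.
  9. {y3, ¬y9} — ¬y9 is true.
  10. {¬y1, y9} — ¬y1 is true.
  11. {¬y2, ¬y1} — ¬y1 is true.
  12. {¬y5, ¬y4} — ¬y5 is true.
  13. {¬y5, ¬y3} — ¬y5 is true.
  14. {y4, ¬y5} — ¬y5 is true.
  15. {¬y9, y1} — ¬y9 is true.
  16. {y2, y9} — y2 is true.
  17. {¬y8, ¬y7} — ¬y7 is true.
  18. {y7, y4} — y4 is true.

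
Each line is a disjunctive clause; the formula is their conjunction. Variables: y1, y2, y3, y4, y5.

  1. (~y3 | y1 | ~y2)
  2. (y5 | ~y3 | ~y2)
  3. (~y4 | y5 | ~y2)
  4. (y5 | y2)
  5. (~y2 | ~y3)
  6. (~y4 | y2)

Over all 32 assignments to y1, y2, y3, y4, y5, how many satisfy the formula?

10

Case analysis on y2 and y3:
  y2=1, y3=1: a clause becomes empty — 0.
  y2=1, y3=0: y1 free; 3 ways for (y4,y5) × 2^1 = 6.
  y2=0, y3=1: remaining (y1,y4,y5) ∈ {(0,0,1); (1,0,1)} — 2.
  y2=0, y3=0: remaining (y1,y4,y5) ∈ {(0,0,1); (1,0,1)} — 2.
Total: 0 + 6 + 2 + 2 = 10.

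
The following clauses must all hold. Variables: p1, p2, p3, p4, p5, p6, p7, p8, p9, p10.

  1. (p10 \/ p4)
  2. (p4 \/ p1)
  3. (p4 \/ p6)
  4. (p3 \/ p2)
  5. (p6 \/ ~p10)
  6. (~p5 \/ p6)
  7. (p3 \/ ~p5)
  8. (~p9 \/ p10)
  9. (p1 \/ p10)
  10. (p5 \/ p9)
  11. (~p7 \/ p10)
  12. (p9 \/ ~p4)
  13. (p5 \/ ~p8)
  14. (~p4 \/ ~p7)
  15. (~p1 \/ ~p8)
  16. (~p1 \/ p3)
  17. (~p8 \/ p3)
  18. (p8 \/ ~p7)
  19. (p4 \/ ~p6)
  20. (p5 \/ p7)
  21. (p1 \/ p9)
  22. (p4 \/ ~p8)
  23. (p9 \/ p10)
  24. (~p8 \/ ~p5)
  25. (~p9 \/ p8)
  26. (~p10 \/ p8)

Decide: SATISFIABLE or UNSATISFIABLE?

UNSATISFIABLE

p8 = True:
  propagation gives p5=True; an empty clause results — contradiction.
p8 = False:
  propagation gives p7=False, p5=True, p6=True, p3=True; an empty clause results — contradiction.
Every branch closes, so no satisfying assignment exists.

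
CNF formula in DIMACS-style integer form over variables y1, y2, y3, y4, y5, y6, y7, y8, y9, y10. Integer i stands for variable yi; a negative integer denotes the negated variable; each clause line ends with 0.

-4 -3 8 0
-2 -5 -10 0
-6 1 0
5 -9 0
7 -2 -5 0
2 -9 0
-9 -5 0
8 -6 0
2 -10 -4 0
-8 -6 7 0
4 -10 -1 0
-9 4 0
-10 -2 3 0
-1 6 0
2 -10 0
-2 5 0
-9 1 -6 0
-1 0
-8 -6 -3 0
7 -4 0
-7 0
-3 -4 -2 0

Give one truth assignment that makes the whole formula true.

The clause (~y1) is unit: y1 must be False.
Unit propagation: (~y6) forces y6 = False.
Unit propagation: (~y7) forces y7 = False.
(~y4) is a unit clause, so y4 = False.
The clause (~y9) is unit: y9 must be False.
y3 occurs only positively in the remaining clauses — set y3 = True.
y10 occurs only negated in the remaining clauses — set y10 = False.
Branch on y2: take y2 = False.
y5, y8 are now unconstrained; take y5 = False, y8 = True.

y1=F  y2=F  y3=T  y4=F  y5=F  y6=F  y7=F  y8=T  y9=F  y10=F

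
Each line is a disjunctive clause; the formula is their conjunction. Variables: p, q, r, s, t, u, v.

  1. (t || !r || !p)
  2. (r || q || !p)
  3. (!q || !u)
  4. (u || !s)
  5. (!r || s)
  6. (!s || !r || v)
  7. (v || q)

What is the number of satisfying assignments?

17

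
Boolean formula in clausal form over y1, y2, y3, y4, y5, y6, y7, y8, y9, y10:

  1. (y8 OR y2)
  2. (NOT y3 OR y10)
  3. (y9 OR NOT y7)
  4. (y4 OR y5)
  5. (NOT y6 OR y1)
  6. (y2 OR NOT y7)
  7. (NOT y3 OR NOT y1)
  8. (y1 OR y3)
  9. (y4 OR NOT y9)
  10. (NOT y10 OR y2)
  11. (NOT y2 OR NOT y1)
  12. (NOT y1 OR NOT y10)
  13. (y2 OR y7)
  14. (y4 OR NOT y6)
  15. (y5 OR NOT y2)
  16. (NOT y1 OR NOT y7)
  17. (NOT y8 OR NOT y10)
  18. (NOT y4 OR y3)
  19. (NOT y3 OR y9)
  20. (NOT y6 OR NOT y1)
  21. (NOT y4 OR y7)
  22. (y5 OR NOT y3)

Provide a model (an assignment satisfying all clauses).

y1=False, y2=True, y3=True, y4=True, y5=True, y6=False, y7=True, y8=False, y9=True, y10=True

y5 occurs only positively in the remaining clauses — set y5 = True.
Pure literal: y6 appears only negated; assign y6 = False.
Try y1 = False.
  then y3 is forced to True.
  then y10 is forced to True.
  then y2 is forced to True.
  then y8 is forced to False.
  then y9 is forced to True.
  then y4 is forced to True.
  then y7 is forced to True.
Every clause has at least one true literal under this assignment.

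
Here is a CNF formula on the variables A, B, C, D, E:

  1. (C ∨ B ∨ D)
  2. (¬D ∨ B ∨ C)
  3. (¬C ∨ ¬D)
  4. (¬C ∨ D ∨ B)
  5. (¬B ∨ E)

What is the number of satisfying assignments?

The models are:
  A=0 B=1 C=0 D=0 E=1
  A=0 B=1 C=0 D=1 E=1
  A=0 B=1 C=1 D=0 E=1
  A=1 B=1 C=0 D=0 E=1
  A=1 B=1 C=0 D=1 E=1
  A=1 B=1 C=1 D=0 E=1
That's 6 in total.

6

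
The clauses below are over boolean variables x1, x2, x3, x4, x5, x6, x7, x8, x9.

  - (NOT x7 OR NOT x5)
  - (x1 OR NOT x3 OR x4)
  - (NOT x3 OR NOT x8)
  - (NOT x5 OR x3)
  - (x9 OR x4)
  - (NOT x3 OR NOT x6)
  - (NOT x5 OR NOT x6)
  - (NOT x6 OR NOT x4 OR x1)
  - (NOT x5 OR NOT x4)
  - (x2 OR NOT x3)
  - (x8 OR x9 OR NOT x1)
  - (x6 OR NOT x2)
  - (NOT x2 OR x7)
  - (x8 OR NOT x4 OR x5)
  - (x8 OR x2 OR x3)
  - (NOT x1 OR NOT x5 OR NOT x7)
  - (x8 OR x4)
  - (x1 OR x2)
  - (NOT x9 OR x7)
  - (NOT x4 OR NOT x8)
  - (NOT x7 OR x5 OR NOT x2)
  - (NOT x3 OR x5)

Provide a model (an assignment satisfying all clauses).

x1 = True, x2 = False, x3 = False, x4 = False, x5 = False, x6 = False, x7 = True, x8 = True, x9 = True

Check each clause:
  1. (NOT x7 OR NOT x5) — NOT x5 is true.
  2. (x1 OR x4 OR NOT x3) — x1 is true.
  3. (NOT x3 OR NOT x8) — NOT x3 is true.
  4. (NOT x5 OR x3) — NOT x5 is true.
  5. (x4 OR x9) — x9 is true.
  6. (NOT x3 OR NOT x6) — NOT x6 is true.
  7. (NOT x5 OR NOT x6) — NOT x6 is true.
  8. (NOT x4 OR x1 OR NOT x6) — x1 is true.
  9. (NOT x5 OR NOT x4) — NOT x5 is true.
  10. (x2 OR NOT x3) — NOT x3 is true.
  11. (NOT x1 OR x8 OR x9) — x8 is true.
  12. (x6 OR NOT x2) — NOT x2 is true.
  13. (NOT x2 OR x7) — NOT x2 is true.
  14. (x5 OR NOT x4 OR x8) — x8 is true.
  15. (x3 OR x8 OR x2) — x8 is true.
  16. (NOT x7 OR NOT x5 OR NOT x1) — NOT x5 is true.
  17. (x8 OR x4) — x8 is true.
  18. (x2 OR x1) — x1 is true.
  19. (NOT x9 OR x7) — x7 is true.
  20. (NOT x8 OR NOT x4) — NOT x4 is true.
  21. (NOT x2 OR NOT x7 OR x5) — NOT x2 is true.
  22. (x5 OR NOT x3) — NOT x3 is true.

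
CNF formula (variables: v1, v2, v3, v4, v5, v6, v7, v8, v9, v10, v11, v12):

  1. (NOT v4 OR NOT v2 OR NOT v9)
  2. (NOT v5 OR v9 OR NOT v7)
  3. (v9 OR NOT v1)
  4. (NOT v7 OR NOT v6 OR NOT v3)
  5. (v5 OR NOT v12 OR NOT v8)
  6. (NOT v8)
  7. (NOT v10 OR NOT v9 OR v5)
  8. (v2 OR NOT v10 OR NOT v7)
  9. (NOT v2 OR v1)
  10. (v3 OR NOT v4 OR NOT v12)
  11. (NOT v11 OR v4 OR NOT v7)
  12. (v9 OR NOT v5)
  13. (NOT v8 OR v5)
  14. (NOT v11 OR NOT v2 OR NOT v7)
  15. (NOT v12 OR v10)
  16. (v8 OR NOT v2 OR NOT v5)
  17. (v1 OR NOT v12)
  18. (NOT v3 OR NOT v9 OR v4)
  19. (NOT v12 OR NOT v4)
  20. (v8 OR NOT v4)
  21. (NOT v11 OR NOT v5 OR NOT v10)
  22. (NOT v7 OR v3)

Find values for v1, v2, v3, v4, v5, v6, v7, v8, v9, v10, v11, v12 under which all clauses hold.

v1=True, v2=True, v3=False, v4=False, v5=False, v6=False, v7=False, v8=False, v9=True, v10=False, v11=True, v12=False

Check each clause:
  1. (NOT v4 OR NOT v9 OR NOT v2) — NOT v4 is true.
  2. (NOT v7 OR NOT v5 OR v9) — v9 is true.
  3. (NOT v1 OR v9) — v9 is true.
  4. (NOT v3 OR NOT v6 OR NOT v7) — NOT v7 is true.
  5. (v5 OR NOT v8 OR NOT v12) — NOT v8 is true.
  6. (NOT v8) — NOT v8 is true.
  7. (NOT v10 OR v5 OR NOT v9) — NOT v10 is true.
  8. (NOT v10 OR v2 OR NOT v7) — NOT v7 is true.
  9. (NOT v2 OR v1) — v1 is true.
  10. (v3 OR NOT v4 OR NOT v12) — NOT v4 is true.
  11. (v4 OR NOT v11 OR NOT v7) — NOT v7 is true.
  12. (v9 OR NOT v5) — v9 is true.
  13. (v5 OR NOT v8) — NOT v8 is true.
  14. (NOT v7 OR NOT v2 OR NOT v11) — NOT v7 is true.
  15. (v10 OR NOT v12) — NOT v12 is true.
  16. (NOT v5 OR NOT v2 OR v8) — NOT v5 is true.
  17. (NOT v12 OR v1) — v1 is true.
  18. (v4 OR NOT v9 OR NOT v3) — NOT v3 is true.
  19. (NOT v12 OR NOT v4) — NOT v12 is true.
  20. (NOT v4 OR v8) — NOT v4 is true.
  21. (NOT v11 OR NOT v10 OR NOT v5) — NOT v5 is true.
  22. (v3 OR NOT v7) — NOT v7 is true.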